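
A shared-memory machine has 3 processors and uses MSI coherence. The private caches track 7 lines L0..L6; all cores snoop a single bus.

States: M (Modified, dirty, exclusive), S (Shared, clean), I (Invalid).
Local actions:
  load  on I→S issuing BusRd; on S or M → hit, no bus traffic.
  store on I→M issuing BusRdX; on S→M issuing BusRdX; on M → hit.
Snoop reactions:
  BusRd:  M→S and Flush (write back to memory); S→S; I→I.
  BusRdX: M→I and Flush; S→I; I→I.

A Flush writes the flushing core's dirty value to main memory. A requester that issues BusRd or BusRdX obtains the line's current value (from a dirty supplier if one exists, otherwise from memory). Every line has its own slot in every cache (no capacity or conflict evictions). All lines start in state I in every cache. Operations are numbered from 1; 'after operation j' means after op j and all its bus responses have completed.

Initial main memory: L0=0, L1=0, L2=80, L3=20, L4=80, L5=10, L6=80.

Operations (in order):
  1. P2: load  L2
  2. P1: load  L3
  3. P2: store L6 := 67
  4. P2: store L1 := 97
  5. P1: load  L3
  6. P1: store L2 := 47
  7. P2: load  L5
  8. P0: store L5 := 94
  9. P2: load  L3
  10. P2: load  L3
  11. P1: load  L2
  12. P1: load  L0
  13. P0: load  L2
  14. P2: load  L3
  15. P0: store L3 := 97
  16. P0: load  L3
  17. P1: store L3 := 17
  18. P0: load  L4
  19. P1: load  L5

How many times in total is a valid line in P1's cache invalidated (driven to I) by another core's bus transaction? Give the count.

invalidations = 1

  op1 P2: load  L2 → I/I/S on L2; bus BusRd; mem=80
  op2 P1: load  L3 → I/S/I on L3; bus BusRd; mem=20
  op3 P2: store L6 := 67 → I/I/M on L6; bus BusRdX; mem=80
  op4 P2: store L1 := 97 → I/I/M on L1; bus BusRdX; mem=0
  op5 P1: load  L3 → I/S/I on L3; bus (none); mem=20
  op6 P1: store L2 := 47 → I/M/I on L2; bus BusRdX; mem=80
  op7 P2: load  L5 → I/I/S on L5; bus BusRd; mem=10
  op8 P0: store L5 := 94 → M/I/I on L5; bus BusRdX; mem=10
  op9 P2: load  L3 → I/S/S on L3; bus BusRd; mem=20
  op10 P2: load  L3 → I/S/S on L3; bus (none); mem=20
  op11 P1: load  L2 → I/M/I on L2; bus (none); mem=80
  op12 P1: load  L0 → I/S/I on L0; bus BusRd; mem=0
  op13 P0: load  L2 → S/S/I on L2; bus BusRd Flush; mem=47
  op14 P2: load  L3 → I/S/S on L3; bus (none); mem=20
  op15 P0: store L3 := 97 → M/I/I on L3; bus BusRdX; mem=20
  op16 P0: load  L3 → M/I/I on L3; bus (none); mem=20
  op17 P1: store L3 := 17 → I/M/I on L3; bus BusRdX Flush; mem=97
  op18 P0: load  L4 → S/I/I on L4; bus BusRd; mem=80
  op19 P1: load  L5 → S/S/I on L5; bus BusRd Flush; mem=94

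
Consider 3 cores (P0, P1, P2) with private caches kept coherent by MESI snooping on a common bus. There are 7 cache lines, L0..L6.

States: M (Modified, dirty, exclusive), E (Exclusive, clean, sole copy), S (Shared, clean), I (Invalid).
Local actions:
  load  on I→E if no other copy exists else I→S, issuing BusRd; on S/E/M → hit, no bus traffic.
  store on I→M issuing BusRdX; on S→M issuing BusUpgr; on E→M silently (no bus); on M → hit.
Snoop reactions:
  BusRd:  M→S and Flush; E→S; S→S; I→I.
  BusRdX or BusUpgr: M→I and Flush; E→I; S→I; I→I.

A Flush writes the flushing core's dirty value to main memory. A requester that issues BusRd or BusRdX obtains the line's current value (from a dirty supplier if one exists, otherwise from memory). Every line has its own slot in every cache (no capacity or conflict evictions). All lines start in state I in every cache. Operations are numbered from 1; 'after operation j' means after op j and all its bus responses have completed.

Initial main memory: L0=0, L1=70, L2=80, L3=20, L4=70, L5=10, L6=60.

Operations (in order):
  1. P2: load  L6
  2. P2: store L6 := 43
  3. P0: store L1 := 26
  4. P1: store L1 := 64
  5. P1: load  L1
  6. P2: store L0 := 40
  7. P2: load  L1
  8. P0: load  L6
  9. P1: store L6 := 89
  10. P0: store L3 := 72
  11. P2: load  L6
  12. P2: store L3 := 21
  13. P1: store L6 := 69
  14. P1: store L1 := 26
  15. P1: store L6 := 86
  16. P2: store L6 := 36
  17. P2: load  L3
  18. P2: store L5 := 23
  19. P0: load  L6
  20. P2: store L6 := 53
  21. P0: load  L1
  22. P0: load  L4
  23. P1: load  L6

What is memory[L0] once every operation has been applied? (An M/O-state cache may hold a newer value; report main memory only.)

  op1 P2: load  L6 → I/I/E on L6; bus BusRd; mem=60
  op2 P2: store L6 := 43 → I/I/M on L6; bus (none); mem=60
  op3 P0: store L1 := 26 → M/I/I on L1; bus BusRdX; mem=70
  op4 P1: store L1 := 64 → I/M/I on L1; bus BusRdX Flush; mem=26
  op5 P1: load  L1 → I/M/I on L1; bus (none); mem=26
  op6 P2: store L0 := 40 → I/I/M on L0; bus BusRdX; mem=0
  op7 P2: load  L1 → I/S/S on L1; bus BusRd Flush; mem=64
  op8 P0: load  L6 → S/I/S on L6; bus BusRd Flush; mem=43
  op9 P1: store L6 := 89 → I/M/I on L6; bus BusRdX; mem=43
  op10 P0: store L3 := 72 → M/I/I on L3; bus BusRdX; mem=20
  op11 P2: load  L6 → I/S/S on L6; bus BusRd Flush; mem=89
  op12 P2: store L3 := 21 → I/I/M on L3; bus BusRdX Flush; mem=72
  op13 P1: store L6 := 69 → I/M/I on L6; bus BusUpgr; mem=89
  op14 P1: store L1 := 26 → I/M/I on L1; bus BusUpgr; mem=64
  op15 P1: store L6 := 86 → I/M/I on L6; bus (none); mem=89
  op16 P2: store L6 := 36 → I/I/M on L6; bus BusRdX Flush; mem=86
  op17 P2: load  L3 → I/I/M on L3; bus (none); mem=72
  op18 P2: store L5 := 23 → I/I/M on L5; bus BusRdX; mem=10
  op19 P0: load  L6 → S/I/S on L6; bus BusRd Flush; mem=36
  op20 P2: store L6 := 53 → I/I/M on L6; bus BusUpgr; mem=36
  op21 P0: load  L1 → S/S/I on L1; bus BusRd Flush; mem=26
  op22 P0: load  L4 → E/I/I on L4; bus BusRd; mem=70
  op23 P1: load  L6 → I/S/S on L6; bus BusRd Flush; mem=53

memory[L0] = 0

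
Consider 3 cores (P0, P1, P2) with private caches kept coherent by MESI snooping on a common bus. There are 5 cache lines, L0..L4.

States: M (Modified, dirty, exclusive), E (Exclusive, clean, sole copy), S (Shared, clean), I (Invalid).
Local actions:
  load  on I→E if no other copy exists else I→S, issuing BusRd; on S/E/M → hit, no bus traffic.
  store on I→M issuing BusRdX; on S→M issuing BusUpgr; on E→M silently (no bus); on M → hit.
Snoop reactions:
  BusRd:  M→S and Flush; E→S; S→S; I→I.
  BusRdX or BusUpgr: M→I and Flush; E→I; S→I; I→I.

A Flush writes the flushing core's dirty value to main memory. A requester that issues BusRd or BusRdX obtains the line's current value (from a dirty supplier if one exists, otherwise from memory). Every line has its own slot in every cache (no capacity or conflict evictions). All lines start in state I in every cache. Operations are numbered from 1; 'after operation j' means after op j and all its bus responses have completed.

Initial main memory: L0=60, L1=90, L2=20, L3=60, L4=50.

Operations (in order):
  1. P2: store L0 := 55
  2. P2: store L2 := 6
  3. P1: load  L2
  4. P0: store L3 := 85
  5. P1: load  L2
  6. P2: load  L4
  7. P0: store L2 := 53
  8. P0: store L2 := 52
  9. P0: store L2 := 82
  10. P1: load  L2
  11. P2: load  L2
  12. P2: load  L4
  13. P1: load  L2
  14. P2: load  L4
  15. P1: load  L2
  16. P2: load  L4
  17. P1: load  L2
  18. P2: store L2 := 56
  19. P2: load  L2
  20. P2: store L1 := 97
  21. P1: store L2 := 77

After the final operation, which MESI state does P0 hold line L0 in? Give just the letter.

state = I

[1] P2: store L0 := 55 | P0:I, P1:I, P2:M(55) | bus: BusRdX
[2] P2: store L2 := 6 | P0:I, P1:I, P2:M(6) | bus: BusRdX
[3] P1: load  L2 | P0:I, P1:S(6), P2:S(6) | bus: BusRd,Flush
[4] P0: store L3 := 85 | P0:M(85), P1:I, P2:I | bus: BusRdX
[5] P1: load  L2 | P0:I, P1:S(6), P2:S(6) | bus: none
[6] P2: load  L4 | P0:I, P1:I, P2:E(50) | bus: BusRd
[7] P0: store L2 := 53 | P0:M(53), P1:I, P2:I | bus: BusRdX
[8] P0: store L2 := 52 | P0:M(52), P1:I, P2:I | bus: none
[9] P0: store L2 := 82 | P0:M(82), P1:I, P2:I | bus: none
[10] P1: load  L2 | P0:S(82), P1:S(82), P2:I | bus: BusRd,Flush
[11] P2: load  L2 | P0:S(82), P1:S(82), P2:S(82) | bus: BusRd
[12] P2: load  L4 | P0:I, P1:I, P2:E(50) | bus: none
[13] P1: load  L2 | P0:S(82), P1:S(82), P2:S(82) | bus: none
[14] P2: load  L4 | P0:I, P1:I, P2:E(50) | bus: none
[15] P1: load  L2 | P0:S(82), P1:S(82), P2:S(82) | bus: none
[16] P2: load  L4 | P0:I, P1:I, P2:E(50) | bus: none
[17] P1: load  L2 | P0:S(82), P1:S(82), P2:S(82) | bus: none
[18] P2: store L2 := 56 | P0:I, P1:I, P2:M(56) | bus: BusUpgr
[19] P2: load  L2 | P0:I, P1:I, P2:M(56) | bus: none
[20] P2: store L1 := 97 | P0:I, P1:I, P2:M(97) | bus: BusRdX
[21] P1: store L2 := 77 | P0:I, P1:M(77), P2:I | bus: BusRdX,Flush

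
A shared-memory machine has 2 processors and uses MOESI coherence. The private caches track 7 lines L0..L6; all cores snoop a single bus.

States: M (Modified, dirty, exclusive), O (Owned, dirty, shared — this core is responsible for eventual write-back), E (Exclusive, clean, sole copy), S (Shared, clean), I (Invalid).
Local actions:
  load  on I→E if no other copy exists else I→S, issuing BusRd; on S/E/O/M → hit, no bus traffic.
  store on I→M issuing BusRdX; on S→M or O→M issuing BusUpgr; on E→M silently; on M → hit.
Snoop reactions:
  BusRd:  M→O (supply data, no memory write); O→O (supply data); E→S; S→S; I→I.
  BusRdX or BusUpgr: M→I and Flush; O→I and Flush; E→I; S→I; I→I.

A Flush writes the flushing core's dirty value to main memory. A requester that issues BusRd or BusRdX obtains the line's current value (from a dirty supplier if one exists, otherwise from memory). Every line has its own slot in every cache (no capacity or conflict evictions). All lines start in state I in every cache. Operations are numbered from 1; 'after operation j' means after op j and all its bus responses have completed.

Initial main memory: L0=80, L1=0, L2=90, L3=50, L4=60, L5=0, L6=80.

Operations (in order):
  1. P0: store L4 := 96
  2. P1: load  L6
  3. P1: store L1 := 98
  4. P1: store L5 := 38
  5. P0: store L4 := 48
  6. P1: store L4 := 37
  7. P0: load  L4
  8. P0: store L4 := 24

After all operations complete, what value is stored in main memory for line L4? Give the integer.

memory[L4] = 37

  op1 P0: store L4 := 96 → M/I on L4; bus BusRdX; mem=60
  op2 P1: load  L6 → I/E on L6; bus BusRd; mem=80
  op3 P1: store L1 := 98 → I/M on L1; bus BusRdX; mem=0
  op4 P1: store L5 := 38 → I/M on L5; bus BusRdX; mem=0
  op5 P0: store L4 := 48 → M/I on L4; bus (none); mem=60
  op6 P1: store L4 := 37 → I/M on L4; bus BusRdX Flush; mem=48
  op7 P0: load  L4 → S/O on L4; bus BusRd; mem=48
  op8 P0: store L4 := 24 → M/I on L4; bus BusUpgr Flush; mem=37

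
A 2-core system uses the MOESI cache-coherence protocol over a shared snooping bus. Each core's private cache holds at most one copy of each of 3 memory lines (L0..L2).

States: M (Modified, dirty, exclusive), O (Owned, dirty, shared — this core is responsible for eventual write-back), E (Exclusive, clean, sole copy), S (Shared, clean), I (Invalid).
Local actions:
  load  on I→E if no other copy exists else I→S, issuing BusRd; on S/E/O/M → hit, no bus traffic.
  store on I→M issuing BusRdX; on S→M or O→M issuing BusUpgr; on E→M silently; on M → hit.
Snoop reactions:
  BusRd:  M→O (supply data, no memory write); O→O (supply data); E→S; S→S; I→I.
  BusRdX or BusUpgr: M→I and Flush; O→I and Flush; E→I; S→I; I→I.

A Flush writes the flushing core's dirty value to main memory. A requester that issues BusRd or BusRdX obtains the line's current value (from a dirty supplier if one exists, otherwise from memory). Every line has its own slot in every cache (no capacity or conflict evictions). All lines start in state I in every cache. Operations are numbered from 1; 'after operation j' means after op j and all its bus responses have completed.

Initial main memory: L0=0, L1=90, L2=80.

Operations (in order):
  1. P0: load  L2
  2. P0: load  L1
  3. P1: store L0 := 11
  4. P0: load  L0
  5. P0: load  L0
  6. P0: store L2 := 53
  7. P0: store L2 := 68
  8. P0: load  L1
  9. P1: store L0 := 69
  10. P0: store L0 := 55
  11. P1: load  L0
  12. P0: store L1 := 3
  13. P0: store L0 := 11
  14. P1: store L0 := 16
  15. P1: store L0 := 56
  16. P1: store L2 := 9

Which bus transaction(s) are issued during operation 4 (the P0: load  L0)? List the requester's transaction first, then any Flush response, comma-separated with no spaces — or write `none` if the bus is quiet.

step 1: P0: load  L2  ⟶  EI  (L2)  txn=BusRd  M[L2]=80
step 2: P0: load  L1  ⟶  EI  (L1)  txn=BusRd  M[L1]=90
step 3: P1: store L0 := 11  ⟶  IM  (L0)  txn=BusRdX  M[L0]=0
step 4: P0: load  L0  ⟶  SO  (L0)  txn=BusRd  M[L0]=0
step 5: P0: load  L0  ⟶  SO  (L0)  txn=∅  M[L0]=0
step 6: P0: store L2 := 53  ⟶  MI  (L2)  txn=∅  M[L2]=80
step 7: P0: store L2 := 68  ⟶  MI  (L2)  txn=∅  M[L2]=80
step 8: P0: load  L1  ⟶  EI  (L1)  txn=∅  M[L1]=90
step 9: P1: store L0 := 69  ⟶  IM  (L0)  txn=BusUpgr  M[L0]=0
step 10: P0: store L0 := 55  ⟶  MI  (L0)  txn=BusRdX+Flush  M[L0]=69
step 11: P1: load  L0  ⟶  OS  (L0)  txn=BusRd  M[L0]=69
step 12: P0: store L1 := 3  ⟶  MI  (L1)  txn=∅  M[L1]=90
step 13: P0: store L0 := 11  ⟶  MI  (L0)  txn=BusUpgr  M[L0]=69
step 14: P1: store L0 := 16  ⟶  IM  (L0)  txn=BusRdX+Flush  M[L0]=11
step 15: P1: store L0 := 56  ⟶  IM  (L0)  txn=∅  M[L0]=11
step 16: P1: store L2 := 9  ⟶  IM  (L2)  txn=BusRdX+Flush  M[L2]=68

bus = BusRd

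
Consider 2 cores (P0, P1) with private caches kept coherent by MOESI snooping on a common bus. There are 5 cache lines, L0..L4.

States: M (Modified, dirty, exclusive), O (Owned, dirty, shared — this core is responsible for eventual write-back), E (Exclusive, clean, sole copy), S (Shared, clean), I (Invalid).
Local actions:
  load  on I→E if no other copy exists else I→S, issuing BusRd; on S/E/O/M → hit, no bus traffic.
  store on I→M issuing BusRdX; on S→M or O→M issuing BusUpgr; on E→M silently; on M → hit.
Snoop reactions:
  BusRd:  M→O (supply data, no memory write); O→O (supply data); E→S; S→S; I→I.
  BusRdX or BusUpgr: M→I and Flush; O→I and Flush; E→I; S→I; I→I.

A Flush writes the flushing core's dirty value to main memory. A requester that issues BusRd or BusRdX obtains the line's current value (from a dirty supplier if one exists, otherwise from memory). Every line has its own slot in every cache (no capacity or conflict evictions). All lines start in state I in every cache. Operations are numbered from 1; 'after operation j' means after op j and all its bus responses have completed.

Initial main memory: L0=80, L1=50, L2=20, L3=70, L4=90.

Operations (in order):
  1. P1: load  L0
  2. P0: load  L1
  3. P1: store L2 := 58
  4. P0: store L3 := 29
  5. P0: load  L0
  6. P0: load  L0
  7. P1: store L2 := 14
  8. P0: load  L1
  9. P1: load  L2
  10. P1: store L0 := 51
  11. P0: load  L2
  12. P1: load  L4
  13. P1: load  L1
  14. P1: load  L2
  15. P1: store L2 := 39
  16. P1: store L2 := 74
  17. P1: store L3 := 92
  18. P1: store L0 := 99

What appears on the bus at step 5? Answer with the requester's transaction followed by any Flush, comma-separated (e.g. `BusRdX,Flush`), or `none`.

bus = BusRd

1. P1: load  L0  bus=[BusRd]  L0: P0=I P1=E  mem[L0]=80
2. P0: load  L1  bus=[BusRd]  L1: P0=E P1=I  mem[L1]=50
3. P1: store L2 := 58  bus=[BusRdX]  L2: P0=I P1=M  mem[L2]=20
4. P0: store L3 := 29  bus=[BusRdX]  L3: P0=M P1=I  mem[L3]=70
5. P0: load  L0  bus=[BusRd]  L0: P0=S P1=S  mem[L0]=80
6. P0: load  L0  bus=[-]  L0: P0=S P1=S  mem[L0]=80
7. P1: store L2 := 14  bus=[-]  L2: P0=I P1=M  mem[L2]=20
8. P0: load  L1  bus=[-]  L1: P0=E P1=I  mem[L1]=50
9. P1: load  L2  bus=[-]  L2: P0=I P1=M  mem[L2]=20
10. P1: store L0 := 51  bus=[BusUpgr]  L0: P0=I P1=M  mem[L0]=80
11. P0: load  L2  bus=[BusRd]  L2: P0=S P1=O  mem[L2]=20
12. P1: load  L4  bus=[BusRd]  L4: P0=I P1=E  mem[L4]=90
13. P1: load  L1  bus=[BusRd]  L1: P0=S P1=S  mem[L1]=50
14. P1: load  L2  bus=[-]  L2: P0=S P1=O  mem[L2]=20
15. P1: store L2 := 39  bus=[BusUpgr]  L2: P0=I P1=M  mem[L2]=20
16. P1: store L2 := 74  bus=[-]  L2: P0=I P1=M  mem[L2]=20
17. P1: store L3 := 92  bus=[BusRdX,Flush]  L3: P0=I P1=M  mem[L3]=29
18. P1: store L0 := 99  bus=[-]  L0: P0=I P1=M  mem[L0]=80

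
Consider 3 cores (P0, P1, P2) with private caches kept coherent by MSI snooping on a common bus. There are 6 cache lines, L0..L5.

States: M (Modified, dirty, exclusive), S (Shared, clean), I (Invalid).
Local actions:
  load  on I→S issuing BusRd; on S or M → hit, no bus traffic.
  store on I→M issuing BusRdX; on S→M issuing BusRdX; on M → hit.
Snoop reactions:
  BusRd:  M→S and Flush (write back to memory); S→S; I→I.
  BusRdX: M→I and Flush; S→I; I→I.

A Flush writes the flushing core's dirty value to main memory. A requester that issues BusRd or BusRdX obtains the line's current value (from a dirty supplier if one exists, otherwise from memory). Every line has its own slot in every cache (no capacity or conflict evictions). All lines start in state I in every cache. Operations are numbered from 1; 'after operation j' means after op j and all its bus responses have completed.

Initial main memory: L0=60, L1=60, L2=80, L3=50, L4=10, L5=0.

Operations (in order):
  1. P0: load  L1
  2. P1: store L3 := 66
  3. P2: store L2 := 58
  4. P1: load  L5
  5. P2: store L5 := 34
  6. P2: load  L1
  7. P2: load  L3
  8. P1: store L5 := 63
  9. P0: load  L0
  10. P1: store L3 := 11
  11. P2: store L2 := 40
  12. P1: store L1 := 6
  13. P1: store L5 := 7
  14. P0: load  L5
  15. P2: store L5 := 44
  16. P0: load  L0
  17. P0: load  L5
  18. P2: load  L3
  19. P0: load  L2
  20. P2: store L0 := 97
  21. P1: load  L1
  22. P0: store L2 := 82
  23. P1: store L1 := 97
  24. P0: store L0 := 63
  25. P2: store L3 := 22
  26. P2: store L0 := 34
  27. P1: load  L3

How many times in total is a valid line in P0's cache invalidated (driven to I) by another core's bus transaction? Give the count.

invalidations = 4

step 1: P0: load  L1  ⟶  SII  (L1)  txn=BusRd  M[L1]=60
step 2: P1: store L3 := 66  ⟶  IMI  (L3)  txn=BusRdX  M[L3]=50
step 3: P2: store L2 := 58  ⟶  IIM  (L2)  txn=BusRdX  M[L2]=80
step 4: P1: load  L5  ⟶  ISI  (L5)  txn=BusRd  M[L5]=0
step 5: P2: store L5 := 34  ⟶  IIM  (L5)  txn=BusRdX  M[L5]=0
step 6: P2: load  L1  ⟶  SIS  (L1)  txn=BusRd  M[L1]=60
step 7: P2: load  L3  ⟶  ISS  (L3)  txn=BusRd+Flush  M[L3]=66
step 8: P1: store L5 := 63  ⟶  IMI  (L5)  txn=BusRdX+Flush  M[L5]=34
step 9: P0: load  L0  ⟶  SII  (L0)  txn=BusRd  M[L0]=60
step 10: P1: store L3 := 11  ⟶  IMI  (L3)  txn=BusRdX  M[L3]=66
step 11: P2: store L2 := 40  ⟶  IIM  (L2)  txn=∅  M[L2]=80
step 12: P1: store L1 := 6  ⟶  IMI  (L1)  txn=BusRdX  M[L1]=60
step 13: P1: store L5 := 7  ⟶  IMI  (L5)  txn=∅  M[L5]=34
step 14: P0: load  L5  ⟶  SSI  (L5)  txn=BusRd+Flush  M[L5]=7
step 15: P2: store L5 := 44  ⟶  IIM  (L5)  txn=BusRdX  M[L5]=7
step 16: P0: load  L0  ⟶  SII  (L0)  txn=∅  M[L0]=60
step 17: P0: load  L5  ⟶  SIS  (L5)  txn=BusRd+Flush  M[L5]=44
step 18: P2: load  L3  ⟶  ISS  (L3)  txn=BusRd+Flush  M[L3]=11
step 19: P0: load  L2  ⟶  SIS  (L2)  txn=BusRd+Flush  M[L2]=40
step 20: P2: store L0 := 97  ⟶  IIM  (L0)  txn=BusRdX  M[L0]=60
step 21: P1: load  L1  ⟶  IMI  (L1)  txn=∅  M[L1]=60
step 22: P0: store L2 := 82  ⟶  MII  (L2)  txn=BusRdX  M[L2]=40
step 23: P1: store L1 := 97  ⟶  IMI  (L1)  txn=∅  M[L1]=60
step 24: P0: store L0 := 63  ⟶  MII  (L0)  txn=BusRdX+Flush  M[L0]=97
step 25: P2: store L3 := 22  ⟶  IIM  (L3)  txn=BusRdX  M[L3]=11
step 26: P2: store L0 := 34  ⟶  IIM  (L0)  txn=BusRdX+Flush  M[L0]=63
step 27: P1: load  L3  ⟶  ISS  (L3)  txn=BusRd+Flush  M[L3]=22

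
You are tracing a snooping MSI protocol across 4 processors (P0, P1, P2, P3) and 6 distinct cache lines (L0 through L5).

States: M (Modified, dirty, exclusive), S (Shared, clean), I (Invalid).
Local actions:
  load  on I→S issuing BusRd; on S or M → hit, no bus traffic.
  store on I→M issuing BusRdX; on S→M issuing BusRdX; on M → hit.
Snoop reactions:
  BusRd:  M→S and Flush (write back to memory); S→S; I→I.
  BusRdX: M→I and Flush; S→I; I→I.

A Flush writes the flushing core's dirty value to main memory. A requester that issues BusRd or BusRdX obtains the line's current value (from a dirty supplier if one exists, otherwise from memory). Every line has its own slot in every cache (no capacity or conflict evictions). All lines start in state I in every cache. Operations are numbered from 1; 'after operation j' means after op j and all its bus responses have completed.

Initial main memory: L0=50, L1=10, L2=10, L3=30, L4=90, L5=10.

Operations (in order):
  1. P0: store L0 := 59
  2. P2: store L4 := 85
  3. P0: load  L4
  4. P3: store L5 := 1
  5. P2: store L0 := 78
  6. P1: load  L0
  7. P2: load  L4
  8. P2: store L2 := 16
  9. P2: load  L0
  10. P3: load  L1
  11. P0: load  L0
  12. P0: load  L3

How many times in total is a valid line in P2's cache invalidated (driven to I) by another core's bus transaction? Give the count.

step 1: P0: store L0 := 59  ⟶  MIII  (L0)  txn=BusRdX  M[L0]=50
step 2: P2: store L4 := 85  ⟶  IIMI  (L4)  txn=BusRdX  M[L4]=90
step 3: P0: load  L4  ⟶  SISI  (L4)  txn=BusRd+Flush  M[L4]=85
step 4: P3: store L5 := 1  ⟶  IIIM  (L5)  txn=BusRdX  M[L5]=10
step 5: P2: store L0 := 78  ⟶  IIMI  (L0)  txn=BusRdX+Flush  M[L0]=59
step 6: P1: load  L0  ⟶  ISSI  (L0)  txn=BusRd+Flush  M[L0]=78
step 7: P2: load  L4  ⟶  SISI  (L4)  txn=∅  M[L4]=85
step 8: P2: store L2 := 16  ⟶  IIMI  (L2)  txn=BusRdX  M[L2]=10
step 9: P2: load  L0  ⟶  ISSI  (L0)  txn=∅  M[L0]=78
step 10: P3: load  L1  ⟶  IIIS  (L1)  txn=BusRd  M[L1]=10
step 11: P0: load  L0  ⟶  SSSI  (L0)  txn=BusRd  M[L0]=78
step 12: P0: load  L3  ⟶  SIII  (L3)  txn=BusRd  M[L3]=30

invalidations = 0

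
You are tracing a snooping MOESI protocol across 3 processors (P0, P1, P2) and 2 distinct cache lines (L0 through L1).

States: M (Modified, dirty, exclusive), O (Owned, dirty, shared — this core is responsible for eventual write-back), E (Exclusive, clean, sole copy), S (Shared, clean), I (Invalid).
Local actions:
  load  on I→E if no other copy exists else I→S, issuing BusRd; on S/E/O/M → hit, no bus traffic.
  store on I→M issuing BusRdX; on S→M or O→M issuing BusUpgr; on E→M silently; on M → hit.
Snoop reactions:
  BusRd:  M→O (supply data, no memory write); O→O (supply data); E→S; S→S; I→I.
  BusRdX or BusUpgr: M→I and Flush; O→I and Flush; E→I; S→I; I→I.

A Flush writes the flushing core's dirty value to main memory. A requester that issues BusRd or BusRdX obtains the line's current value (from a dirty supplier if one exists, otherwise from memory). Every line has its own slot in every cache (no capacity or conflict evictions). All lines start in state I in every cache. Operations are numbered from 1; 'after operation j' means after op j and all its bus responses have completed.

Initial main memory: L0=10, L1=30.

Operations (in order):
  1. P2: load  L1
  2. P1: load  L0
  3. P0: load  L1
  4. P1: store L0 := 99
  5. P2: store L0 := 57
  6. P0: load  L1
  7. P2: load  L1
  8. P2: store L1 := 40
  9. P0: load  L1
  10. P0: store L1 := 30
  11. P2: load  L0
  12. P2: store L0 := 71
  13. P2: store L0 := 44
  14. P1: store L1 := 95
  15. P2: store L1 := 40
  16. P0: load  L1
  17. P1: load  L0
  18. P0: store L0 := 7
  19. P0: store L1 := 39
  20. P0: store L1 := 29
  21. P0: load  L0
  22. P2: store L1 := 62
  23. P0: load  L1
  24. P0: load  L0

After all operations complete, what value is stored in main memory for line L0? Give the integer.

memory[L0] = 44

step 1: P2: load  L1  ⟶  IIE  (L1)  txn=BusRd  M[L1]=30
step 2: P1: load  L0  ⟶  IEI  (L0)  txn=BusRd  M[L0]=10
step 3: P0: load  L1  ⟶  SIS  (L1)  txn=BusRd  M[L1]=30
step 4: P1: store L0 := 99  ⟶  IMI  (L0)  txn=∅  M[L0]=10
step 5: P2: store L0 := 57  ⟶  IIM  (L0)  txn=BusRdX+Flush  M[L0]=99
step 6: P0: load  L1  ⟶  SIS  (L1)  txn=∅  M[L1]=30
step 7: P2: load  L1  ⟶  SIS  (L1)  txn=∅  M[L1]=30
step 8: P2: store L1 := 40  ⟶  IIM  (L1)  txn=BusUpgr  M[L1]=30
step 9: P0: load  L1  ⟶  SIO  (L1)  txn=BusRd  M[L1]=30
step 10: P0: store L1 := 30  ⟶  MII  (L1)  txn=BusUpgr+Flush  M[L1]=40
step 11: P2: load  L0  ⟶  IIM  (L0)  txn=∅  M[L0]=99
step 12: P2: store L0 := 71  ⟶  IIM  (L0)  txn=∅  M[L0]=99
step 13: P2: store L0 := 44  ⟶  IIM  (L0)  txn=∅  M[L0]=99
step 14: P1: store L1 := 95  ⟶  IMI  (L1)  txn=BusRdX+Flush  M[L1]=30
step 15: P2: store L1 := 40  ⟶  IIM  (L1)  txn=BusRdX+Flush  M[L1]=95
step 16: P0: load  L1  ⟶  SIO  (L1)  txn=BusRd  M[L1]=95
step 17: P1: load  L0  ⟶  ISO  (L0)  txn=BusRd  M[L0]=99
step 18: P0: store L0 := 7  ⟶  MII  (L0)  txn=BusRdX+Flush  M[L0]=44
step 19: P0: store L1 := 39  ⟶  MII  (L1)  txn=BusUpgr+Flush  M[L1]=40
step 20: P0: store L1 := 29  ⟶  MII  (L1)  txn=∅  M[L1]=40
step 21: P0: load  L0  ⟶  MII  (L0)  txn=∅  M[L0]=44
step 22: P2: store L1 := 62  ⟶  IIM  (L1)  txn=BusRdX+Flush  M[L1]=29
step 23: P0: load  L1  ⟶  SIO  (L1)  txn=BusRd  M[L1]=29
step 24: P0: load  L0  ⟶  MII  (L0)  txn=∅  M[L0]=44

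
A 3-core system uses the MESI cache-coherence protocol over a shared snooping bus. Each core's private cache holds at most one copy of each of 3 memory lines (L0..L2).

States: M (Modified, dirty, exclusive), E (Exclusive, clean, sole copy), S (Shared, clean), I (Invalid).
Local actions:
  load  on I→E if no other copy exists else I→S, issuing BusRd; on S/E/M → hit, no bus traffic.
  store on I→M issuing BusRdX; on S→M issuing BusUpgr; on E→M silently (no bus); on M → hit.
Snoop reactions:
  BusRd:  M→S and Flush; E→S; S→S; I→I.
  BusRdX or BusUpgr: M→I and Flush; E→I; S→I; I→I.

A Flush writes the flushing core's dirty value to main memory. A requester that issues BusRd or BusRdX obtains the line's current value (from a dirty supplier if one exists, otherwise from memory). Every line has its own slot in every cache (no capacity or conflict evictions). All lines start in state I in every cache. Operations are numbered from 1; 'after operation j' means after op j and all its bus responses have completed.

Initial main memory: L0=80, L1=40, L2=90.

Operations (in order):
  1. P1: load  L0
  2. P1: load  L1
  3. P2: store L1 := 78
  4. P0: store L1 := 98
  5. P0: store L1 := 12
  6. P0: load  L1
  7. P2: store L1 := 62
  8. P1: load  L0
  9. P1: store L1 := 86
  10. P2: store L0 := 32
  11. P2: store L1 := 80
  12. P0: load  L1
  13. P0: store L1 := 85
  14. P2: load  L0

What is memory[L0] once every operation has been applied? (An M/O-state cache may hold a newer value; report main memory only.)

memory[L0] = 80

1. P1: load  L0  bus=[BusRd]  L0: P0=I P1=E P2=I  mem[L0]=80
2. P1: load  L1  bus=[BusRd]  L1: P0=I P1=E P2=I  mem[L1]=40
3. P2: store L1 := 78  bus=[BusRdX]  L1: P0=I P1=I P2=M  mem[L1]=40
4. P0: store L1 := 98  bus=[BusRdX,Flush]  L1: P0=M P1=I P2=I  mem[L1]=78
5. P0: store L1 := 12  bus=[-]  L1: P0=M P1=I P2=I  mem[L1]=78
6. P0: load  L1  bus=[-]  L1: P0=M P1=I P2=I  mem[L1]=78
7. P2: store L1 := 62  bus=[BusRdX,Flush]  L1: P0=I P1=I P2=M  mem[L1]=12
8. P1: load  L0  bus=[-]  L0: P0=I P1=E P2=I  mem[L0]=80
9. P1: store L1 := 86  bus=[BusRdX,Flush]  L1: P0=I P1=M P2=I  mem[L1]=62
10. P2: store L0 := 32  bus=[BusRdX]  L0: P0=I P1=I P2=M  mem[L0]=80
11. P2: store L1 := 80  bus=[BusRdX,Flush]  L1: P0=I P1=I P2=M  mem[L1]=86
12. P0: load  L1  bus=[BusRd,Flush]  L1: P0=S P1=I P2=S  mem[L1]=80
13. P0: store L1 := 85  bus=[BusUpgr]  L1: P0=M P1=I P2=I  mem[L1]=80
14. P2: load  L0  bus=[-]  L0: P0=I P1=I P2=M  mem[L0]=80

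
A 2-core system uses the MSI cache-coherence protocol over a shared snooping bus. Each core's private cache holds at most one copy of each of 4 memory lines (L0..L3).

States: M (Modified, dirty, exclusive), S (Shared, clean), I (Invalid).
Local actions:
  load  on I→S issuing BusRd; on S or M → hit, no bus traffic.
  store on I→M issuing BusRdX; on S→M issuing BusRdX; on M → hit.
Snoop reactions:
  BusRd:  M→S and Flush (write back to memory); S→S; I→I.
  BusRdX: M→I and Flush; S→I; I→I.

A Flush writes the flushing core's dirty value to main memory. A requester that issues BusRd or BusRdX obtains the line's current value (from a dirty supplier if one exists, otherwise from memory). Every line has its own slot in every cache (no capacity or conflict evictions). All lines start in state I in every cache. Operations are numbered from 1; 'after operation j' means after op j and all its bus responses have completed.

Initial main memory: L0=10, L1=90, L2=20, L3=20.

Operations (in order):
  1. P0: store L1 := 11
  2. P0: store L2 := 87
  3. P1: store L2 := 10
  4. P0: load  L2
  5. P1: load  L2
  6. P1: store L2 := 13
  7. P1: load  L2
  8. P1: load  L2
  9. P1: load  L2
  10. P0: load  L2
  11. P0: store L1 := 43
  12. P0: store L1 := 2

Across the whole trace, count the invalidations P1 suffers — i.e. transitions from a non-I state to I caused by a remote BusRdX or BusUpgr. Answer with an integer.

invalidations = 0

1. P0: store L1 := 11  bus=[BusRdX]  L1: P0=M P1=I  mem[L1]=90
2. P0: store L2 := 87  bus=[BusRdX]  L2: P0=M P1=I  mem[L2]=20
3. P1: store L2 := 10  bus=[BusRdX,Flush]  L2: P0=I P1=M  mem[L2]=87
4. P0: load  L2  bus=[BusRd,Flush]  L2: P0=S P1=S  mem[L2]=10
5. P1: load  L2  bus=[-]  L2: P0=S P1=S  mem[L2]=10
6. P1: store L2 := 13  bus=[BusRdX]  L2: P0=I P1=M  mem[L2]=10
7. P1: load  L2  bus=[-]  L2: P0=I P1=M  mem[L2]=10
8. P1: load  L2  bus=[-]  L2: P0=I P1=M  mem[L2]=10
9. P1: load  L2  bus=[-]  L2: P0=I P1=M  mem[L2]=10
10. P0: load  L2  bus=[BusRd,Flush]  L2: P0=S P1=S  mem[L2]=13
11. P0: store L1 := 43  bus=[-]  L1: P0=M P1=I  mem[L1]=90
12. P0: store L1 := 2  bus=[-]  L1: P0=M P1=I  mem[L1]=90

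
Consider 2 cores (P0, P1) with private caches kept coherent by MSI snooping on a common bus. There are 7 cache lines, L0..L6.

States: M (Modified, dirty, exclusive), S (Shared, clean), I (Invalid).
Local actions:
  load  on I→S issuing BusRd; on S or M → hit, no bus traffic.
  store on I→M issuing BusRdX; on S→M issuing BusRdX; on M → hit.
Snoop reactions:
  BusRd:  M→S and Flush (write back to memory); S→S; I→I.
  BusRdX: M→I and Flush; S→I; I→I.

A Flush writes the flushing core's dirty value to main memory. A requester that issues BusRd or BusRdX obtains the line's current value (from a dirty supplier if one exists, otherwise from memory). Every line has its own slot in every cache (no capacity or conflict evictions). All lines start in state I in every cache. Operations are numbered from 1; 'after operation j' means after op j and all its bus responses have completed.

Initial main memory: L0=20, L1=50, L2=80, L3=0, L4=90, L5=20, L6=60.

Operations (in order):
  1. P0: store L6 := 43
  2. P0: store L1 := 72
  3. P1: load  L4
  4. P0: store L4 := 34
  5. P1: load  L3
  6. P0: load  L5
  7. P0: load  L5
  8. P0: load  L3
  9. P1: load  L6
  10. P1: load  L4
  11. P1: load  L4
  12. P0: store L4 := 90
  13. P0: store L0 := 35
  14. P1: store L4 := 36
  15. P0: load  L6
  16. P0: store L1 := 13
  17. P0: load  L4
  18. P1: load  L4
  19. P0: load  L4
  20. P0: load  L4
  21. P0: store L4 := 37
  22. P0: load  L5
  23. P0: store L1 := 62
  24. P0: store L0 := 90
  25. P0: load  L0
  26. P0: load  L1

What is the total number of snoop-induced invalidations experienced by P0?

step 1: P0: store L6 := 43  ⟶  MI  (L6)  txn=BusRdX  M[L6]=60
step 2: P0: store L1 := 72  ⟶  MI  (L1)  txn=BusRdX  M[L1]=50
step 3: P1: load  L4  ⟶  IS  (L4)  txn=BusRd  M[L4]=90
step 4: P0: store L4 := 34  ⟶  MI  (L4)  txn=BusRdX  M[L4]=90
step 5: P1: load  L3  ⟶  IS  (L3)  txn=BusRd  M[L3]=0
step 6: P0: load  L5  ⟶  SI  (L5)  txn=BusRd  M[L5]=20
step 7: P0: load  L5  ⟶  SI  (L5)  txn=∅  M[L5]=20
step 8: P0: load  L3  ⟶  SS  (L3)  txn=BusRd  M[L3]=0
step 9: P1: load  L6  ⟶  SS  (L6)  txn=BusRd+Flush  M[L6]=43
step 10: P1: load  L4  ⟶  SS  (L4)  txn=BusRd+Flush  M[L4]=34
step 11: P1: load  L4  ⟶  SS  (L4)  txn=∅  M[L4]=34
step 12: P0: store L4 := 90  ⟶  MI  (L4)  txn=BusRdX  M[L4]=34
step 13: P0: store L0 := 35  ⟶  MI  (L0)  txn=BusRdX  M[L0]=20
step 14: P1: store L4 := 36  ⟶  IM  (L4)  txn=BusRdX+Flush  M[L4]=90
step 15: P0: load  L6  ⟶  SS  (L6)  txn=∅  M[L6]=43
step 16: P0: store L1 := 13  ⟶  MI  (L1)  txn=∅  M[L1]=50
step 17: P0: load  L4  ⟶  SS  (L4)  txn=BusRd+Flush  M[L4]=36
step 18: P1: load  L4  ⟶  SS  (L4)  txn=∅  M[L4]=36
step 19: P0: load  L4  ⟶  SS  (L4)  txn=∅  M[L4]=36
step 20: P0: load  L4  ⟶  SS  (L4)  txn=∅  M[L4]=36
step 21: P0: store L4 := 37  ⟶  MI  (L4)  txn=BusRdX  M[L4]=36
step 22: P0: load  L5  ⟶  SI  (L5)  txn=∅  M[L5]=20
step 23: P0: store L1 := 62  ⟶  MI  (L1)  txn=∅  M[L1]=50
step 24: P0: store L0 := 90  ⟶  MI  (L0)  txn=∅  M[L0]=20
step 25: P0: load  L0  ⟶  MI  (L0)  txn=∅  M[L0]=20
step 26: P0: load  L1  ⟶  MI  (L1)  txn=∅  M[L1]=50

invalidations = 1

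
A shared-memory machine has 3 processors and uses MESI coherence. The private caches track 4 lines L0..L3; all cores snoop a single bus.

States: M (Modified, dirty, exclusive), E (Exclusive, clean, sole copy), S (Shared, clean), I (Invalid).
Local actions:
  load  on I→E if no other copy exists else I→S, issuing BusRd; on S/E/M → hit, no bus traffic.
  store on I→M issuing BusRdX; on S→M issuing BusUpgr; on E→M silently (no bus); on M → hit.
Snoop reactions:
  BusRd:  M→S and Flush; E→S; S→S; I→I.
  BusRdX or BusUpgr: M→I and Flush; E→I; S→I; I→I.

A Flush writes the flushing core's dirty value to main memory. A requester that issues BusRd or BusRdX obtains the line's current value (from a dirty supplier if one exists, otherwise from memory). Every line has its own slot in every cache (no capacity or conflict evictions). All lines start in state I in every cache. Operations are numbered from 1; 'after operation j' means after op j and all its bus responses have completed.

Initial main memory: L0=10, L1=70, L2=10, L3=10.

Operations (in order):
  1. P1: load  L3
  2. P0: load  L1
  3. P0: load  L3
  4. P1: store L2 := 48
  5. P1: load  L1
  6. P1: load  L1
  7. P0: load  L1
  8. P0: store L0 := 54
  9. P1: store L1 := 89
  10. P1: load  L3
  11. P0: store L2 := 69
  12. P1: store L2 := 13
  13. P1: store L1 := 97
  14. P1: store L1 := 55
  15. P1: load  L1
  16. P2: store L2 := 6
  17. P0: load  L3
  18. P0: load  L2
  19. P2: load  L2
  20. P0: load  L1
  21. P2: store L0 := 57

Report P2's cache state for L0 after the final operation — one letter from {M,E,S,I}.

  op1 P1: load  L3 → I/E/I on L3; bus BusRd; mem=10
  op2 P0: load  L1 → E/I/I on L1; bus BusRd; mem=70
  op3 P0: load  L3 → S/S/I on L3; bus BusRd; mem=10
  op4 P1: store L2 := 48 → I/M/I on L2; bus BusRdX; mem=10
  op5 P1: load  L1 → S/S/I on L1; bus BusRd; mem=70
  op6 P1: load  L1 → S/S/I on L1; bus (none); mem=70
  op7 P0: load  L1 → S/S/I on L1; bus (none); mem=70
  op8 P0: store L0 := 54 → M/I/I on L0; bus BusRdX; mem=10
  op9 P1: store L1 := 89 → I/M/I on L1; bus BusUpgr; mem=70
  op10 P1: load  L3 → S/S/I on L3; bus (none); mem=10
  op11 P0: store L2 := 69 → M/I/I on L2; bus BusRdX Flush; mem=48
  op12 P1: store L2 := 13 → I/M/I on L2; bus BusRdX Flush; mem=69
  op13 P1: store L1 := 97 → I/M/I on L1; bus (none); mem=70
  op14 P1: store L1 := 55 → I/M/I on L1; bus (none); mem=70
  op15 P1: load  L1 → I/M/I on L1; bus (none); mem=70
  op16 P2: store L2 := 6 → I/I/M on L2; bus BusRdX Flush; mem=13
  op17 P0: load  L3 → S/S/I on L3; bus (none); mem=10
  op18 P0: load  L2 → S/I/S on L2; bus BusRd Flush; mem=6
  op19 P2: load  L2 → S/I/S on L2; bus (none); mem=6
  op20 P0: load  L1 → S/S/I on L1; bus BusRd Flush; mem=55
  op21 P2: store L0 := 57 → I/I/M on L0; bus BusRdX Flush; mem=54

state = M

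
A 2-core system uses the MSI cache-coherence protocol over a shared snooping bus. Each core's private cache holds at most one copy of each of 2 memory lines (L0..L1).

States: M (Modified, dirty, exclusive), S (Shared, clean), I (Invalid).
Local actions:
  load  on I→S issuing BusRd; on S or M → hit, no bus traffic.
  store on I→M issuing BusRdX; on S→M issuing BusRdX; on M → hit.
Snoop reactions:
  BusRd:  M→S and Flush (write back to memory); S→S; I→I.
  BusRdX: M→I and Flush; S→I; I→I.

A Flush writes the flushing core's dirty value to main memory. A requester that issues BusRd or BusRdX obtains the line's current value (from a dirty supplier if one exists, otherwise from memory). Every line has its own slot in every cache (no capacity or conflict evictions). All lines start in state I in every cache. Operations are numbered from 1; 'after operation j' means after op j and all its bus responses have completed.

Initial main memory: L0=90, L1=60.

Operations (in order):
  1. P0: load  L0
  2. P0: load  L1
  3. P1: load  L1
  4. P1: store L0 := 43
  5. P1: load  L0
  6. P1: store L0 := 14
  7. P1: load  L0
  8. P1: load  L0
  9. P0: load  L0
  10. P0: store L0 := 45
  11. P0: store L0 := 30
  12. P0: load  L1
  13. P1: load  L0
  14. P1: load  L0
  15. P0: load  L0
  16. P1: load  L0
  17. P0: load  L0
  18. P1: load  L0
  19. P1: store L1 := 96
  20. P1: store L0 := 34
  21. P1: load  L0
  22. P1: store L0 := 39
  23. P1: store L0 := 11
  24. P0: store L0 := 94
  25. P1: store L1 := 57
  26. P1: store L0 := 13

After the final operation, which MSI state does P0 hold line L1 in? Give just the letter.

step 1: P0: load  L0  ⟶  SI  (L0)  txn=BusRd  M[L0]=90
step 2: P0: load  L1  ⟶  SI  (L1)  txn=BusRd  M[L1]=60
step 3: P1: load  L1  ⟶  SS  (L1)  txn=BusRd  M[L1]=60
step 4: P1: store L0 := 43  ⟶  IM  (L0)  txn=BusRdX  M[L0]=90
step 5: P1: load  L0  ⟶  IM  (L0)  txn=∅  M[L0]=90
step 6: P1: store L0 := 14  ⟶  IM  (L0)  txn=∅  M[L0]=90
step 7: P1: load  L0  ⟶  IM  (L0)  txn=∅  M[L0]=90
step 8: P1: load  L0  ⟶  IM  (L0)  txn=∅  M[L0]=90
step 9: P0: load  L0  ⟶  SS  (L0)  txn=BusRd+Flush  M[L0]=14
step 10: P0: store L0 := 45  ⟶  MI  (L0)  txn=BusRdX  M[L0]=14
step 11: P0: store L0 := 30  ⟶  MI  (L0)  txn=∅  M[L0]=14
step 12: P0: load  L1  ⟶  SS  (L1)  txn=∅  M[L1]=60
step 13: P1: load  L0  ⟶  SS  (L0)  txn=BusRd+Flush  M[L0]=30
step 14: P1: load  L0  ⟶  SS  (L0)  txn=∅  M[L0]=30
step 15: P0: load  L0  ⟶  SS  (L0)  txn=∅  M[L0]=30
step 16: P1: load  L0  ⟶  SS  (L0)  txn=∅  M[L0]=30
step 17: P0: load  L0  ⟶  SS  (L0)  txn=∅  M[L0]=30
step 18: P1: load  L0  ⟶  SS  (L0)  txn=∅  M[L0]=30
step 19: P1: store L1 := 96  ⟶  IM  (L1)  txn=BusRdX  M[L1]=60
step 20: P1: store L0 := 34  ⟶  IM  (L0)  txn=BusRdX  M[L0]=30
step 21: P1: load  L0  ⟶  IM  (L0)  txn=∅  M[L0]=30
step 22: P1: store L0 := 39  ⟶  IM  (L0)  txn=∅  M[L0]=30
step 23: P1: store L0 := 11  ⟶  IM  (L0)  txn=∅  M[L0]=30
step 24: P0: store L0 := 94  ⟶  MI  (L0)  txn=BusRdX+Flush  M[L0]=11
step 25: P1: store L1 := 57  ⟶  IM  (L1)  txn=∅  M[L1]=60
step 26: P1: store L0 := 13  ⟶  IM  (L0)  txn=BusRdX+Flush  M[L0]=94

state = I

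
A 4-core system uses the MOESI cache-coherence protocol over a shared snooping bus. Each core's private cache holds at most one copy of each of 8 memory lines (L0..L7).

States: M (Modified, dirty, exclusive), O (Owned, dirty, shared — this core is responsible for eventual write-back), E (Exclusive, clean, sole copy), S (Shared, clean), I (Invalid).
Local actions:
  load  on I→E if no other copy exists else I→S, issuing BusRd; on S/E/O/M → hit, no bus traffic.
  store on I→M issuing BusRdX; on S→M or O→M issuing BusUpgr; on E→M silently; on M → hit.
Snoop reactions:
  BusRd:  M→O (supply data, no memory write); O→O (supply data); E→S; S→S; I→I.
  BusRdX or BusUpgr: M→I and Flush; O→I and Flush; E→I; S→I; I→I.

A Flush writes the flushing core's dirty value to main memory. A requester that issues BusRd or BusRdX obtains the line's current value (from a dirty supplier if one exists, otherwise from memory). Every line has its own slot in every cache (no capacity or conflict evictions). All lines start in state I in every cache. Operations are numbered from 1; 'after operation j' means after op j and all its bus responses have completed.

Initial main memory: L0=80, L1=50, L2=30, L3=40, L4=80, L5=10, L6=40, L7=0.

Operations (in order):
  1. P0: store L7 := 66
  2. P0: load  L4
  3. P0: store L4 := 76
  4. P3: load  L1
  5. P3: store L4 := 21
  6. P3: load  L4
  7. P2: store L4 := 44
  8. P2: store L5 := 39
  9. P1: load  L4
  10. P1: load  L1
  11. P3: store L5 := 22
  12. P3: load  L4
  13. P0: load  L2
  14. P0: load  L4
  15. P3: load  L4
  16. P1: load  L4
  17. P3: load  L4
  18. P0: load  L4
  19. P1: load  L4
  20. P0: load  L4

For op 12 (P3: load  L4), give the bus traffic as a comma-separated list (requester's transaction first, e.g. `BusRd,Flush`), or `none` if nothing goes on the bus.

1. P0: store L7 := 66  bus=[BusRdX]  L7: P0=M P1=I P2=I P3=I  mem[L7]=0
2. P0: load  L4  bus=[BusRd]  L4: P0=E P1=I P2=I P3=I  mem[L4]=80
3. P0: store L4 := 76  bus=[-]  L4: P0=M P1=I P2=I P3=I  mem[L4]=80
4. P3: load  L1  bus=[BusRd]  L1: P0=I P1=I P2=I P3=E  mem[L1]=50
5. P3: store L4 := 21  bus=[BusRdX,Flush]  L4: P0=I P1=I P2=I P3=M  mem[L4]=76
6. P3: load  L4  bus=[-]  L4: P0=I P1=I P2=I P3=M  mem[L4]=76
7. P2: store L4 := 44  bus=[BusRdX,Flush]  L4: P0=I P1=I P2=M P3=I  mem[L4]=21
8. P2: store L5 := 39  bus=[BusRdX]  L5: P0=I P1=I P2=M P3=I  mem[L5]=10
9. P1: load  L4  bus=[BusRd]  L4: P0=I P1=S P2=O P3=I  mem[L4]=21
10. P1: load  L1  bus=[BusRd]  L1: P0=I P1=S P2=I P3=S  mem[L1]=50
11. P3: store L5 := 22  bus=[BusRdX,Flush]  L5: P0=I P1=I P2=I P3=M  mem[L5]=39
12. P3: load  L4  bus=[BusRd]  L4: P0=I P1=S P2=O P3=S  mem[L4]=21
13. P0: load  L2  bus=[BusRd]  L2: P0=E P1=I P2=I P3=I  mem[L2]=30
14. P0: load  L4  bus=[BusRd]  L4: P0=S P1=S P2=O P3=S  mem[L4]=21
15. P3: load  L4  bus=[-]  L4: P0=S P1=S P2=O P3=S  mem[L4]=21
16. P1: load  L4  bus=[-]  L4: P0=S P1=S P2=O P3=S  mem[L4]=21
17. P3: load  L4  bus=[-]  L4: P0=S P1=S P2=O P3=S  mem[L4]=21
18. P0: load  L4  bus=[-]  L4: P0=S P1=S P2=O P3=S  mem[L4]=21
19. P1: load  L4  bus=[-]  L4: P0=S P1=S P2=O P3=S  mem[L4]=21
20. P0: load  L4  bus=[-]  L4: P0=S P1=S P2=O P3=S  mem[L4]=21

bus = BusRd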